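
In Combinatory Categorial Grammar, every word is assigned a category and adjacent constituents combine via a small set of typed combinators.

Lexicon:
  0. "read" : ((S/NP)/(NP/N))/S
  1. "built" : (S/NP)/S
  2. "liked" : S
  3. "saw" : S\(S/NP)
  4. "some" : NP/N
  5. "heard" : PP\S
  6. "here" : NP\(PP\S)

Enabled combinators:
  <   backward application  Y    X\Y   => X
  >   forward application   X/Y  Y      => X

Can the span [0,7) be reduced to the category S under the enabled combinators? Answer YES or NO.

[0,7] S   >
  [0,5] S/NP   >
    [0,4] (S/NP)/(NP/N)   >
      [0,1] "read" : ((S/NP)/(NP/N))/S
      [1,4] S   <
        [1,3] S/NP   >
          [1,2] "built" : (S/NP)/S
          [2,3] "liked" : S
        [3,4] "saw" : S\(S/NP)
    [4,5] "some" : NP/N
  [5,7] NP   <
    [5,6] "heard" : PP\S
    [6,7] "here" : NP\(PP\S)

YES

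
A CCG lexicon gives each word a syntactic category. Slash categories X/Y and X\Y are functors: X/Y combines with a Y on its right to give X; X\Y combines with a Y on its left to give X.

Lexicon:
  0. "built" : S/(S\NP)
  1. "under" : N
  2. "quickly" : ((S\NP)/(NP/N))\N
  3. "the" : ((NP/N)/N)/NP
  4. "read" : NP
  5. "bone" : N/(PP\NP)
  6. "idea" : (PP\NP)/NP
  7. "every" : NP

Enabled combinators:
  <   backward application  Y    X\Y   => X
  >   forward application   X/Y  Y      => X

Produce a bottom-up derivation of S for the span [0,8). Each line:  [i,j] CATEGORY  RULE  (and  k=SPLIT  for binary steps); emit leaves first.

[0,8] S   >
  [0,1] "built" : S/(S\NP)
  [1,8] S\NP   >
    [1,3] (S\NP)/(NP/N)   <
      [1,2] "under" : N
      [2,3] "quickly" : ((S\NP)/(NP/N))\N
    [3,8] NP/N   >
      [3,5] (NP/N)/N   >
        [3,4] "the" : ((NP/N)/N)/NP
        [4,5] "read" : NP
      [5,8] N   >
        [5,6] "bone" : N/(PP\NP)
        [6,8] PP\NP   >
          [6,7] "idea" : (PP\NP)/NP
          [7,8] "every" : NP

[0,1] S/(S\NP)  lex  "built"
[1,2] N  lex  "under"
[2,3] ((S\NP)/(NP/N))\N  lex  "quickly"
[1,3] (S\NP)/(NP/N)  <  k=2
[3,4] ((NP/N)/N)/NP  lex  "the"
[4,5] NP  lex  "read"
[3,5] (NP/N)/N  >  k=4
[5,6] N/(PP\NP)  lex  "bone"
[6,7] (PP\NP)/NP  lex  "idea"
[7,8] NP  lex  "every"
[6,8] PP\NP  >  k=7
[5,8] N  >  k=6
[3,8] NP/N  >  k=5
[1,8] S\NP  >  k=3
[0,8] S  >  k=1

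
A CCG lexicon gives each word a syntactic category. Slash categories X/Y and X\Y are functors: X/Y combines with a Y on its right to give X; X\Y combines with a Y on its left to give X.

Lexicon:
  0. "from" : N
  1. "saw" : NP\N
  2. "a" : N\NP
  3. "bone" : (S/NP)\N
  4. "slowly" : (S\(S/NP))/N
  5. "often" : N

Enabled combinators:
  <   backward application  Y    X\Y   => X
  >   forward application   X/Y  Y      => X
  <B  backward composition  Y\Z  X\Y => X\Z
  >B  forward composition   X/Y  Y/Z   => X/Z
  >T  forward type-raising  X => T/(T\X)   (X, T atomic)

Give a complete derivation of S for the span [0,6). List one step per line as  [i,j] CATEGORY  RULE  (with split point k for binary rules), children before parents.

[0,1] N  lex  "from"
[1,2] NP\N  lex  "saw"
[0,2] NP  <  k=1
[2,3] N\NP  lex  "a"
[0,3] N  <  k=2
[3,4] (S/NP)\N  lex  "bone"
[4,5] (S\(S/NP))/N  lex  "slowly"
[5,6] N  lex  "often"
[4,6] S\(S/NP)  >  k=5
[3,6] S\N  <B  k=4
[0,6] S  <  k=3

[0,6] S   <
  [0,3] N   <
    [0,2] NP   <
      [0,1] "from" : N
      [1,2] "saw" : NP\N
    [2,3] "a" : N\NP
  [3,6] S\N   <B
    [3,4] "bone" : (S/NP)\N
    [4,6] S\(S/NP)   >
      [4,5] "slowly" : (S\(S/NP))/N
      [5,6] "often" : N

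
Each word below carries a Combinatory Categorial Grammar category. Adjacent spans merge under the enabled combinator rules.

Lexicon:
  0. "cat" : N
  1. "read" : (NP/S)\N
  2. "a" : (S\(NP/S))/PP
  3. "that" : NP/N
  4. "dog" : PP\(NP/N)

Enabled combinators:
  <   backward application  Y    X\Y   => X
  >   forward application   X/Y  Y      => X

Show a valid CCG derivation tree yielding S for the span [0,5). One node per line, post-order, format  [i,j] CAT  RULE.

[0,5] S   <
  [0,2] NP/S   <
    [0,1] "cat" : N
    [1,2] "read" : (NP/S)\N
  [2,5] S\(NP/S)   >
    [2,3] "a" : (S\(NP/S))/PP
    [3,5] PP   <
      [3,4] "that" : NP/N
      [4,5] "dog" : PP\(NP/N)

[0,1] N  lex  "cat"
[1,2] (NP/S)\N  lex  "read"
[0,2] NP/S  <  k=1
[2,3] (S\(NP/S))/PP  lex  "a"
[3,4] NP/N  lex  "that"
[4,5] PP\(NP/N)  lex  "dog"
[3,5] PP  <  k=4
[2,5] S\(NP/S)  >  k=3
[0,5] S  <  k=2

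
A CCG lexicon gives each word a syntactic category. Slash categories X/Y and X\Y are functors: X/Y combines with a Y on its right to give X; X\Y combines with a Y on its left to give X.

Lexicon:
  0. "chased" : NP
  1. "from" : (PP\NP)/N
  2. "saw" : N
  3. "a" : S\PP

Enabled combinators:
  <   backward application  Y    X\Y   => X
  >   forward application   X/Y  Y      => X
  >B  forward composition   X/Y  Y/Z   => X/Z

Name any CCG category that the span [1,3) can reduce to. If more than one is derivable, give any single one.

[0,4] S   <
  [0,3] PP   <
    [0,1] "chased" : NP
    [1,3] PP\NP   >
      [1,2] "from" : (PP\NP)/N
      [2,3] "saw" : N
  [3,4] "a" : S\PP

PP\NP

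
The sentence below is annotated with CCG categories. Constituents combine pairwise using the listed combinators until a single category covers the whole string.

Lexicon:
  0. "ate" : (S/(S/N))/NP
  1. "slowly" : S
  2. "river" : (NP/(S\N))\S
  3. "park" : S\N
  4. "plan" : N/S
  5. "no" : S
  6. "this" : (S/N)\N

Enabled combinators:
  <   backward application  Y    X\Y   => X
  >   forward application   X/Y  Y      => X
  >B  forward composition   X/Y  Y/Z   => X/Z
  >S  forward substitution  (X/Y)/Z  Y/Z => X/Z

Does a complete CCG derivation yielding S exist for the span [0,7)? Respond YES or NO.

[0,7] S   >
  [0,4] S/(S/N)   >
    [0,1] "ate" : (S/(S/N))/NP
    [1,4] NP   >
      [1,3] NP/(S\N)   <
        [1,2] "slowly" : S
        [2,3] "river" : (NP/(S\N))\S
      [3,4] "park" : S\N
  [4,7] S/N   <
    [4,6] N   >
      [4,5] "plan" : N/S
      [5,6] "no" : S
    [6,7] "this" : (S/N)\N

YES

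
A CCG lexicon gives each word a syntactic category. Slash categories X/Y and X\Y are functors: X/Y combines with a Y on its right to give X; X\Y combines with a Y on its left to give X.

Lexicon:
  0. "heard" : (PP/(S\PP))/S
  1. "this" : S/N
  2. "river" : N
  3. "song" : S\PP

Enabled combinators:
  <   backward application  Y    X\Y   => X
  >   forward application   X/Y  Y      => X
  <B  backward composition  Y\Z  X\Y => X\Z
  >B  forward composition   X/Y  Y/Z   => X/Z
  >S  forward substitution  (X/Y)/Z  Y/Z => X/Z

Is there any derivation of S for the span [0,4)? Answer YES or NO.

NO

(PP/(S\PP))/S S/N N S\PP
CKY chart[0,4] = {PP}; S ∉ chart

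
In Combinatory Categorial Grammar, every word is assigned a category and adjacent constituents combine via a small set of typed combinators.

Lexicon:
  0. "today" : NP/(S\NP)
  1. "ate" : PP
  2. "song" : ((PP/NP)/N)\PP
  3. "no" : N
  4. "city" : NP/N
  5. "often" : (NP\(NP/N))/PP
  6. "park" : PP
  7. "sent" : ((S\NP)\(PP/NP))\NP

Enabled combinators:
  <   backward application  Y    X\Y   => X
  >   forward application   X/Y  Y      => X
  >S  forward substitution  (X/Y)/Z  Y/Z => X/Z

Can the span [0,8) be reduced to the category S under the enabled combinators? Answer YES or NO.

NP/(S\NP) PP ((PP/NP)/N)\PP N NP/N (NP\(NP/N))/PP PP ((S\NP)\(PP/NP))\NP
CKY chart[0,8] = {NP}; S ∉ chart

NO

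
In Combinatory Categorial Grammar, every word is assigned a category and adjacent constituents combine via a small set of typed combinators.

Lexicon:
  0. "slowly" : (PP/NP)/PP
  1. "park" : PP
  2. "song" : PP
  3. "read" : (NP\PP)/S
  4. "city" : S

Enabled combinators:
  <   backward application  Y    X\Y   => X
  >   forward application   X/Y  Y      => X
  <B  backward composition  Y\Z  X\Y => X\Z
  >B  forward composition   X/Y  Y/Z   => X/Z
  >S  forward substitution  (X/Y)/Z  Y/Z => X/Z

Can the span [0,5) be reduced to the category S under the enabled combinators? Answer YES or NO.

NO

(PP/NP)/PP PP PP (NP\PP)/S S
CKY chart[0,5] = {PP}; S ∉ chart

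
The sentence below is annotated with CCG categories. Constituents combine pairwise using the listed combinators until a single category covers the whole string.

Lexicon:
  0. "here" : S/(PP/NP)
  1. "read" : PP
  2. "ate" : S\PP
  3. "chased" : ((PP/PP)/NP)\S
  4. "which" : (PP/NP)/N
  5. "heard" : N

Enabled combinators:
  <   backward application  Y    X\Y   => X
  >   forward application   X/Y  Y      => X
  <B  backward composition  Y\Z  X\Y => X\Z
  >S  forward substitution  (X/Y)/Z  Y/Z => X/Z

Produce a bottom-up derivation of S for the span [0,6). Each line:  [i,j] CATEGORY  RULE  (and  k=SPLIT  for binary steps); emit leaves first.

[0,6] S   >
  [0,1] "here" : S/(PP/NP)
  [1,6] PP/NP   >S
    [1,4] (PP/PP)/NP   <
      [1,3] S   <
        [1,2] "read" : PP
        [2,3] "ate" : S\PP
      [3,4] "chased" : ((PP/PP)/NP)\S
    [4,6] PP/NP   >
      [4,5] "which" : (PP/NP)/N
      [5,6] "heard" : N

[0,1] S/(PP/NP)  lex  "here"
[1,2] PP  lex  "read"
[2,3] S\PP  lex  "ate"
[1,3] S  <  k=2
[3,4] ((PP/PP)/NP)\S  lex  "chased"
[1,4] (PP/PP)/NP  <  k=3
[4,5] (PP/NP)/N  lex  "which"
[5,6] N  lex  "heard"
[4,6] PP/NP  >  k=5
[1,6] PP/NP  >S  k=4
[0,6] S  >  k=1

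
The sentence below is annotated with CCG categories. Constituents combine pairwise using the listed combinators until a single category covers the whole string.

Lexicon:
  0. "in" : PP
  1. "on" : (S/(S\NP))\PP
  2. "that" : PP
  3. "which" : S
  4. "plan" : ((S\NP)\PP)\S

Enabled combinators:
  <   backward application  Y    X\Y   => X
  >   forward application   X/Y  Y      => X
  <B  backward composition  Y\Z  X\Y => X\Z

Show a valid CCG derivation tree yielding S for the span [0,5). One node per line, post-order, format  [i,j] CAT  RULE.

[0,5] S   >
  [0,2] S/(S\NP)   <
    [0,1] "in" : PP
    [1,2] "on" : (S/(S\NP))\PP
  [2,5] S\NP   <
    [2,3] "that" : PP
    [3,5] (S\NP)\PP   <
      [3,4] "which" : S
      [4,5] "plan" : ((S\NP)\PP)\S

[0,1] PP  lex  "in"
[1,2] (S/(S\NP))\PP  lex  "on"
[0,2] S/(S\NP)  <  k=1
[2,3] PP  lex  "that"
[3,4] S  lex  "which"
[4,5] ((S\NP)\PP)\S  lex  "plan"
[3,5] (S\NP)\PP  <  k=4
[2,5] S\NP  <  k=3
[0,5] S  >  k=2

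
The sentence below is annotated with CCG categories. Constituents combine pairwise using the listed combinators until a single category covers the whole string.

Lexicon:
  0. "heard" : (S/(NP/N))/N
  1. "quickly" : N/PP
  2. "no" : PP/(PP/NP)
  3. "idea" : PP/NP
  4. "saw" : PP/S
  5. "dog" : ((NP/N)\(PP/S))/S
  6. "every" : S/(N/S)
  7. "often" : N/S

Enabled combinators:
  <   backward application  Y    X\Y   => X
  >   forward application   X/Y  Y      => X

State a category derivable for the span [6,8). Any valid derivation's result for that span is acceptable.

[0,8] S   >
  [0,4] S/(NP/N)   >
    [0,1] "heard" : (S/(NP/N))/N
    [1,4] N   >
      [1,2] "quickly" : N/PP
      [2,4] PP   >
        [2,3] "no" : PP/(PP/NP)
        [3,4] "idea" : PP/NP
  [4,8] NP/N   <
    [4,5] "saw" : PP/S
    [5,8] (NP/N)\(PP/S)   >
      [5,6] "dog" : ((NP/N)\(PP/S))/S
      [6,8] S   >
        [6,7] "every" : S/(N/S)
        [7,8] "often" : N/S

S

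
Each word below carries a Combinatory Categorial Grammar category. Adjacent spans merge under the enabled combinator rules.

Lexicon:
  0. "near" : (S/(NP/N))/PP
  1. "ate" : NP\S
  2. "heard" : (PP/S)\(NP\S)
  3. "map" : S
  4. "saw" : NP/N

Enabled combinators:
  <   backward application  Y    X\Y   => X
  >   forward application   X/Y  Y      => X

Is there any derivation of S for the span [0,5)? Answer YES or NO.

YES

[0,5] S   >
  [0,4] S/(NP/N)   >
    [0,1] "near" : (S/(NP/N))/PP
    [1,4] PP   >
      [1,3] PP/S   <
        [1,2] "ate" : NP\S
        [2,3] "heard" : (PP/S)\(NP\S)
      [3,4] "map" : S
  [4,5] "saw" : NP/N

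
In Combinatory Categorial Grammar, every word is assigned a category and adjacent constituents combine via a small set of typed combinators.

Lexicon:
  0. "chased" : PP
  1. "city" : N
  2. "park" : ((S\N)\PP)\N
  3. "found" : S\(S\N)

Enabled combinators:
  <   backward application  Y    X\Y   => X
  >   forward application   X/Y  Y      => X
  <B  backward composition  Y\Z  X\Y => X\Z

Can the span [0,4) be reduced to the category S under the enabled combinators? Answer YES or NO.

YES

[0,4] S   <
  [0,3] S\N   <
    [0,1] "chased" : PP
    [1,3] (S\N)\PP   <
      [1,2] "city" : N
      [2,3] "park" : ((S\N)\PP)\N
  [3,4] "found" : S\(S\N)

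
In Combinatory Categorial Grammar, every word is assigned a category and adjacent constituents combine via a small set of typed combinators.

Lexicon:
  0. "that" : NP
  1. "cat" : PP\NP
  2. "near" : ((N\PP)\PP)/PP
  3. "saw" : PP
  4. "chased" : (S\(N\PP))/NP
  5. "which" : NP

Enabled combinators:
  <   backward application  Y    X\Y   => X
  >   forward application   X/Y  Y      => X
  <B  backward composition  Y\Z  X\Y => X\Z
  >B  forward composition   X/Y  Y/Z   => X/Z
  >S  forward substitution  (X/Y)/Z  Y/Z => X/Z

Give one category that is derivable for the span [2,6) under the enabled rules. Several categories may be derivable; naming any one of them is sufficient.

S\PP

[0,6] S   <
  [0,2] PP   <
    [0,1] "that" : NP
    [1,2] "cat" : PP\NP
  [2,6] S\PP   <B
    [2,4] (N\PP)\PP   >
      [2,3] "near" : ((N\PP)\PP)/PP
      [3,4] "saw" : PP
    [4,6] S\(N\PP)   >
      [4,5] "chased" : (S\(N\PP))/NP
      [5,6] "which" : NP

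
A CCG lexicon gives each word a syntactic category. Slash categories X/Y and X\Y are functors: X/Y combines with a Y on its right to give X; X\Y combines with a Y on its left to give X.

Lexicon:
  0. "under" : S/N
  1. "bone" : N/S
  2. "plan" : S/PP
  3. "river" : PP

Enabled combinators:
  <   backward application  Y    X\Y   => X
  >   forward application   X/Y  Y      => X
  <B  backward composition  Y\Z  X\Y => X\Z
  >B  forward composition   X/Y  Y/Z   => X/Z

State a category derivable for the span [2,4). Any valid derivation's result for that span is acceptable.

[0,4] S   >
  [0,1] "under" : S/N
  [1,4] N   >
    [1,2] "bone" : N/S
    [2,4] S   >
      [2,3] "plan" : S/PP
      [3,4] "river" : PP

S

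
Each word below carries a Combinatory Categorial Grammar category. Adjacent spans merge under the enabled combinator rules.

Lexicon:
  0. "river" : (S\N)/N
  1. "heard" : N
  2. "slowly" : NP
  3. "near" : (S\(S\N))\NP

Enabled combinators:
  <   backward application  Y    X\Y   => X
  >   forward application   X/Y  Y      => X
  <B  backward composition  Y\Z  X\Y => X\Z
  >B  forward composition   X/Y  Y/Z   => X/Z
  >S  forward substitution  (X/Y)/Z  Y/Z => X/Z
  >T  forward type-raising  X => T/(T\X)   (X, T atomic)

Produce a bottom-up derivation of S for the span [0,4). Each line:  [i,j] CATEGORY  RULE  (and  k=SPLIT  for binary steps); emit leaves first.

[0,1] (S\N)/N  lex  "river"
[1,2] N  lex  "heard"
[0,2] S\N  >  k=1
[2,3] NP  lex  "slowly"
[3,4] (S\(S\N))\NP  lex  "near"
[2,4] S\(S\N)  <  k=3
[0,4] S  <  k=2

[0,4] S   <
  [0,2] S\N   >
    [0,1] "river" : (S\N)/N
    [1,2] "heard" : N
  [2,4] S\(S\N)   <
    [2,3] "slowly" : NP
    [3,4] "near" : (S\(S\N))\NP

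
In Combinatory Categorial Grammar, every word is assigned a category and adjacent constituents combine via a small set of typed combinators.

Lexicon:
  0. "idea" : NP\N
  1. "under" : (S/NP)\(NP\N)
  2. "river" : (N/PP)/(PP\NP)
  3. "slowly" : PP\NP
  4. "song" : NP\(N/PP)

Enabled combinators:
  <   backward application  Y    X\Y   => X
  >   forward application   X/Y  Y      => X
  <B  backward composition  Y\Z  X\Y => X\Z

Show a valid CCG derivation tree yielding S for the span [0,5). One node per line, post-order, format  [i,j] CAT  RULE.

[0,5] S   >
  [0,2] S/NP   <
    [0,1] "idea" : NP\N
    [1,2] "under" : (S/NP)\(NP\N)
  [2,5] NP   <
    [2,4] N/PP   >
      [2,3] "river" : (N/PP)/(PP\NP)
      [3,4] "slowly" : PP\NP
    [4,5] "song" : NP\(N/PP)

[0,1] NP\N  lex  "idea"
[1,2] (S/NP)\(NP\N)  lex  "under"
[0,2] S/NP  <  k=1
[2,3] (N/PP)/(PP\NP)  lex  "river"
[3,4] PP\NP  lex  "slowly"
[2,4] N/PP  >  k=3
[4,5] NP\(N/PP)  lex  "song"
[2,5] NP  <  k=4
[0,5] S  >  k=2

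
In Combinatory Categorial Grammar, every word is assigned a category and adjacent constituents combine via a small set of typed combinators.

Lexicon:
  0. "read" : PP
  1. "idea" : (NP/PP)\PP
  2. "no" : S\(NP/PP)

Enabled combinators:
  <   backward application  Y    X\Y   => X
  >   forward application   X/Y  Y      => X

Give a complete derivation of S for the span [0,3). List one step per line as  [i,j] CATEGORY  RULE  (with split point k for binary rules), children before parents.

[0,1] PP  lex  "read"
[1,2] (NP/PP)\PP  lex  "idea"
[0,2] NP/PP  <  k=1
[2,3] S\(NP/PP)  lex  "no"
[0,3] S  <  k=2

[0,3] S   <
  [0,2] NP/PP   <
    [0,1] "read" : PP
    [1,2] "idea" : (NP/PP)\PP
  [2,3] "no" : S\(NP/PP)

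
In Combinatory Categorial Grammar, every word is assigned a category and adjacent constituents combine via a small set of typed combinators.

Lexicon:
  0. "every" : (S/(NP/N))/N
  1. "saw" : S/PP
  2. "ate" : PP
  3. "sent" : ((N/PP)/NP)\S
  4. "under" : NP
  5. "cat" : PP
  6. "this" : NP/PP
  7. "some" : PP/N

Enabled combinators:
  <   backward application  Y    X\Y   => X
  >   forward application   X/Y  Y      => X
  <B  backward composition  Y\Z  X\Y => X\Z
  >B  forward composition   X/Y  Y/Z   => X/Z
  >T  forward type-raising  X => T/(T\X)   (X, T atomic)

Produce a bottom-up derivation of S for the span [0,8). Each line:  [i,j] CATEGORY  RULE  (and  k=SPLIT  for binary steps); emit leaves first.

[0,8] S   >
  [0,6] S/(NP/N)   >
    [0,1] "every" : (S/(NP/N))/N
    [1,6] N   >
      [1,5] N/PP   >
        [1,4] (N/PP)/NP   <
          [1,3] S   >
            [1,2] "saw" : S/PP
            [2,3] "ate" : PP
          [3,4] "sent" : ((N/PP)/NP)\S
        [4,5] "under" : NP
      [5,6] "cat" : PP
  [6,8] NP/N   >B
    [6,7] "this" : NP/PP
    [7,8] "some" : PP/N

[0,1] (S/(NP/N))/N  lex  "every"
[1,2] S/PP  lex  "saw"
[2,3] PP  lex  "ate"
[1,3] S  >  k=2
[3,4] ((N/PP)/NP)\S  lex  "sent"
[1,4] (N/PP)/NP  <  k=3
[4,5] NP  lex  "under"
[1,5] N/PP  >  k=4
[5,6] PP  lex  "cat"
[1,6] N  >  k=5
[0,6] S/(NP/N)  >  k=1
[6,7] NP/PP  lex  "this"
[7,8] PP/N  lex  "some"
[6,8] NP/N  >B  k=7
[0,8] S  >  k=6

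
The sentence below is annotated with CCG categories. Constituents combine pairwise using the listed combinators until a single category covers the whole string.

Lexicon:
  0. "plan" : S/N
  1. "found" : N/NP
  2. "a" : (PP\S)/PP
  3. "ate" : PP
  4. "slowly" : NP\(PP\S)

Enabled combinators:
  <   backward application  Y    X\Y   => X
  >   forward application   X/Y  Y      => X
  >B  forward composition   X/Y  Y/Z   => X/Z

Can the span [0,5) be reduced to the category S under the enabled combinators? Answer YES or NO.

YES

[0,5] S   >
  [0,1] "plan" : S/N
  [1,5] N   >
    [1,2] "found" : N/NP
    [2,5] NP   <
      [2,4] PP\S   >
        [2,3] "a" : (PP\S)/PP
        [3,4] "ate" : PP
      [4,5] "slowly" : NP\(PP\S)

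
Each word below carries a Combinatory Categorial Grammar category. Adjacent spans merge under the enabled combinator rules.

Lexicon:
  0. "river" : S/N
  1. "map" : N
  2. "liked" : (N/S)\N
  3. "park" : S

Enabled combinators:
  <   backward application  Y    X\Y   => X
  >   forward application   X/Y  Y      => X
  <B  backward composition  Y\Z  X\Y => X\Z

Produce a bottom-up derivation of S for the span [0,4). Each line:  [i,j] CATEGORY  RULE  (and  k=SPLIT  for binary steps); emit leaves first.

[0,4] S   >
  [0,1] "river" : S/N
  [1,4] N   >
    [1,3] N/S   <
      [1,2] "map" : N
      [2,3] "liked" : (N/S)\N
    [3,4] "park" : S

[0,1] S/N  lex  "river"
[1,2] N  lex  "map"
[2,3] (N/S)\N  lex  "liked"
[1,3] N/S  <  k=2
[3,4] S  lex  "park"
[1,4] N  >  k=3
[0,4] S  >  k=1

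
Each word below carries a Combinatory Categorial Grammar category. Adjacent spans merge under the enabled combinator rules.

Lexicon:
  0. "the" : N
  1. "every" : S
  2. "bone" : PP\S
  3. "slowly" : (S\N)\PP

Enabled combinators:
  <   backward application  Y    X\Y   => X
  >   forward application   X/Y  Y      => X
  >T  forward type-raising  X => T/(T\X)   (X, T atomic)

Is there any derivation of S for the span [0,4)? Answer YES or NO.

[0,4] S   <
  [0,1] "the" : N
  [1,4] S\N   <
    [1,3] PP   >
      [1,2] PP/(PP\S)   >T
        [1,2] "every" : S
      [2,3] "bone" : PP\S
    [3,4] "slowly" : (S\N)\PP

YES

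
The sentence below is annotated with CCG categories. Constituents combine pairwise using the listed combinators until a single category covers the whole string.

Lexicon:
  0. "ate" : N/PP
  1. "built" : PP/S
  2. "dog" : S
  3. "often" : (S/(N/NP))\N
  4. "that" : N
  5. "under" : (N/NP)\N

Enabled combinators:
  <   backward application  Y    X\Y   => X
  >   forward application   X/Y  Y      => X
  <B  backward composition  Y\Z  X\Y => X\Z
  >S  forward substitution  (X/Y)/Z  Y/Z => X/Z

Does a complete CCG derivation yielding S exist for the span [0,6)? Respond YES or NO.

YES

[0,6] S   >
  [0,4] S/(N/NP)   <
    [0,3] N   >
      [0,1] "ate" : N/PP
      [1,3] PP   >
        [1,2] "built" : PP/S
        [2,3] "dog" : S
    [3,4] "often" : (S/(N/NP))\N
  [4,6] N/NP   <
    [4,5] "that" : N
    [5,6] "under" : (N/NP)\N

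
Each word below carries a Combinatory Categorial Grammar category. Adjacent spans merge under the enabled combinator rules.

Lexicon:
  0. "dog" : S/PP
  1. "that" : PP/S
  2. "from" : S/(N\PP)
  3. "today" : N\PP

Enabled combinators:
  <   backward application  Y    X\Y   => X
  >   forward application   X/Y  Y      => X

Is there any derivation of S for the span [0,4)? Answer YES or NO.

YES

[0,4] S   >
  [0,1] "dog" : S/PP
  [1,4] PP   >
    [1,2] "that" : PP/S
    [2,4] S   >
      [2,3] "from" : S/(N\PP)
      [3,4] "today" : N\PP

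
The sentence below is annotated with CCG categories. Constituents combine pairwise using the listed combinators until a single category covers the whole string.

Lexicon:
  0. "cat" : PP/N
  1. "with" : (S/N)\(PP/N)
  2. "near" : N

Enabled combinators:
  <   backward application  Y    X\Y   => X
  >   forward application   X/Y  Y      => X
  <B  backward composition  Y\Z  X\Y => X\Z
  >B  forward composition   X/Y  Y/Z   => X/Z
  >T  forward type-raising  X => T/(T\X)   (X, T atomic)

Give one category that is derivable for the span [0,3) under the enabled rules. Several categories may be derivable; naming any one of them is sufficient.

[0,3] S   >
  [0,2] S/N   <
    [0,1] "cat" : PP/N
    [1,2] "with" : (S/N)\(PP/N)
  [2,3] "near" : N

S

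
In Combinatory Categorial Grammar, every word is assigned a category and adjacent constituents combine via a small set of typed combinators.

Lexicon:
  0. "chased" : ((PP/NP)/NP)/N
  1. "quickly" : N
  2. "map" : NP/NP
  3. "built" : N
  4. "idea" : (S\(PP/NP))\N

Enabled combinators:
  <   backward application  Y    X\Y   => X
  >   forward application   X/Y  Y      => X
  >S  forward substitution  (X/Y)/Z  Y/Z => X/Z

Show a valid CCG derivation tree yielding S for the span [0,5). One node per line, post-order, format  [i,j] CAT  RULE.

[0,5] S   <
  [0,3] PP/NP   >S
    [0,2] (PP/NP)/NP   >
      [0,1] "chased" : ((PP/NP)/NP)/N
      [1,2] "quickly" : N
    [2,3] "map" : NP/NP
  [3,5] S\(PP/NP)   <
    [3,4] "built" : N
    [4,5] "idea" : (S\(PP/NP))\N

[0,1] ((PP/NP)/NP)/N  lex  "chased"
[1,2] N  lex  "quickly"
[0,2] (PP/NP)/NP  >  k=1
[2,3] NP/NP  lex  "map"
[0,3] PP/NP  >S  k=2
[3,4] N  lex  "built"
[4,5] (S\(PP/NP))\N  lex  "idea"
[3,5] S\(PP/NP)  <  k=4
[0,5] S  <  k=3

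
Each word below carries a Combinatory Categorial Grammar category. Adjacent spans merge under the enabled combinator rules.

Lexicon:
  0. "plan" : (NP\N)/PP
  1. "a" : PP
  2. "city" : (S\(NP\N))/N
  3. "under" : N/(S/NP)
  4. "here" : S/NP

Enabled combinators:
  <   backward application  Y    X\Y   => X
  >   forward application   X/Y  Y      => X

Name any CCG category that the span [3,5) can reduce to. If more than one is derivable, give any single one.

[0,5] S   <
  [0,2] NP\N   >
    [0,1] "plan" : (NP\N)/PP
    [1,2] "a" : PP
  [2,5] S\(NP\N)   >
    [2,3] "city" : (S\(NP\N))/N
    [3,5] N   >
      [3,4] "under" : N/(S/NP)
      [4,5] "here" : S/NP

N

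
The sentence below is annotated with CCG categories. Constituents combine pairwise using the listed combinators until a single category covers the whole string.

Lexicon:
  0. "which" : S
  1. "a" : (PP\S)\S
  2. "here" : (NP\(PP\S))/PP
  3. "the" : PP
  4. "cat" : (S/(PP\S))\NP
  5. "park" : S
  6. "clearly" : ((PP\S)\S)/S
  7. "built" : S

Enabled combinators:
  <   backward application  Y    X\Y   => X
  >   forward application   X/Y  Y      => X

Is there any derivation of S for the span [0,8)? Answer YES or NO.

YES

[0,8] S   >
  [0,5] S/(PP\S)   <
    [0,4] NP   <
      [0,2] PP\S   <
        [0,1] "which" : S
        [1,2] "a" : (PP\S)\S
      [2,4] NP\(PP\S)   >
        [2,3] "here" : (NP\(PP\S))/PP
        [3,4] "the" : PP
    [4,5] "cat" : (S/(PP\S))\NP
  [5,8] PP\S   <
    [5,6] "park" : S
    [6,8] (PP\S)\S   >
      [6,7] "clearly" : ((PP\S)\S)/S
      [7,8] "built" : S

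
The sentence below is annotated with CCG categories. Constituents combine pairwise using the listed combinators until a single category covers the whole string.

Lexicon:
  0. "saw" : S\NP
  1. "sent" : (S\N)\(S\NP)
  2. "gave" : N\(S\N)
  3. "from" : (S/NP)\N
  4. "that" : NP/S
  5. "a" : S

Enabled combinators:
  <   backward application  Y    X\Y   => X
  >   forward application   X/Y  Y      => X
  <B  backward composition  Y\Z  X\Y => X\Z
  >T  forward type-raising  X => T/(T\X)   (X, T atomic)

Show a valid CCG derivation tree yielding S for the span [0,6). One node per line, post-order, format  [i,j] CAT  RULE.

[0,6] S   >
  [0,4] S/NP   <
    [0,3] N   <
      [0,2] S\N   <
        [0,1] "saw" : S\NP
        [1,2] "sent" : (S\N)\(S\NP)
      [2,3] "gave" : N\(S\N)
    [3,4] "from" : (S/NP)\N
  [4,6] NP   >
    [4,5] "that" : NP/S
    [5,6] "a" : S

[0,1] S\NP  lex  "saw"
[1,2] (S\N)\(S\NP)  lex  "sent"
[0,2] S\N  <  k=1
[2,3] N\(S\N)  lex  "gave"
[0,3] N  <  k=2
[3,4] (S/NP)\N  lex  "from"
[0,4] S/NP  <  k=3
[4,5] NP/S  lex  "that"
[5,6] S  lex  "a"
[4,6] NP  >  k=5
[0,6] S  >  k=4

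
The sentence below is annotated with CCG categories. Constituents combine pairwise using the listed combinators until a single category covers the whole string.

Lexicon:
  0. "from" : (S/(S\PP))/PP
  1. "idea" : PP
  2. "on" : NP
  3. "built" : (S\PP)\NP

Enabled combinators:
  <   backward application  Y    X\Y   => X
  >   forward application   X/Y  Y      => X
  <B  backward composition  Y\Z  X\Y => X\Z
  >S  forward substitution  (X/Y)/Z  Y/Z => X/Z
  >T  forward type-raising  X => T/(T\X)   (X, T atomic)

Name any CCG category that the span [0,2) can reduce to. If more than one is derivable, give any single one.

S/(S\PP)

[0,4] S   >
  [0,2] S/(S\PP)   >
    [0,1] "from" : (S/(S\PP))/PP
    [1,2] "idea" : PP
  [2,4] S\PP   <
    [2,3] "on" : NP
    [3,4] "built" : (S\PP)\NP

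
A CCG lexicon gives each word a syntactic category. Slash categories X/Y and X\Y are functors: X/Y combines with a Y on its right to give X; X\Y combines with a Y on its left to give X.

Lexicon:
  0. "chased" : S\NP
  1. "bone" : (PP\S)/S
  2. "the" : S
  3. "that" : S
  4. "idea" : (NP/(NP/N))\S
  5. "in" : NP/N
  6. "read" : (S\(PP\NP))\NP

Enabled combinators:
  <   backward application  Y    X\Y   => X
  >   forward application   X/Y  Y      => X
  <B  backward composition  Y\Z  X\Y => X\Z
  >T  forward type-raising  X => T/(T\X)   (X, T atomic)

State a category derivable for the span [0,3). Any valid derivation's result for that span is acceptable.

PP\NP

[0,7] S   <
  [0,3] PP\NP   <B
    [0,1] "chased" : S\NP
    [1,3] PP\S   >
      [1,2] "bone" : (PP\S)/S
      [2,3] "the" : S
  [3,7] S\(PP\NP)   <
    [3,6] NP   >
      [3,5] NP/(NP/N)   <
        [3,4] "that" : S
        [4,5] "idea" : (NP/(NP/N))\S
      [5,6] "in" : NP/N
    [6,7] "read" : (S\(PP\NP))\NP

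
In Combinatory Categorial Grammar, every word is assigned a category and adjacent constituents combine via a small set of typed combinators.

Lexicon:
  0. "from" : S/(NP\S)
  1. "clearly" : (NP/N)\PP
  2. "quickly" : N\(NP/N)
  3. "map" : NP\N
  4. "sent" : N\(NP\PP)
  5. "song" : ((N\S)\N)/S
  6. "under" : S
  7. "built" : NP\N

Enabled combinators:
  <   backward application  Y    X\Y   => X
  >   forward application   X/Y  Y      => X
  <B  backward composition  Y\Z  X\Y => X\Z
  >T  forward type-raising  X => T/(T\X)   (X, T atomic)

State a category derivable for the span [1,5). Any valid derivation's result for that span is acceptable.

N

[0,8] S   >
  [0,1] "from" : S/(NP\S)
  [1,8] NP\S   <B
    [1,7] N\S   <
      [1,5] N   <
        [1,4] NP\PP   <B
          [1,3] N\PP   <B
            [1,2] "clearly" : (NP/N)\PP
            [2,3] "quickly" : N\(NP/N)
          [3,4] "map" : NP\N
        [4,5] "sent" : N\(NP\PP)
      [5,7] (N\S)\N   >
        [5,6] "song" : ((N\S)\N)/S
        [6,7] "under" : S
    [7,8] "built" : NP\N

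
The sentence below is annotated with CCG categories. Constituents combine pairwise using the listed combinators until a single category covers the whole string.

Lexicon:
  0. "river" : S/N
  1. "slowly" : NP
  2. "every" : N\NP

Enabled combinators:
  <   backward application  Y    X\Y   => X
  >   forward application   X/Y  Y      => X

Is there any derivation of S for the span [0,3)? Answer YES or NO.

[0,3] S   >
  [0,1] "river" : S/N
  [1,3] N   <
    [1,2] "slowly" : NP
    [2,3] "every" : N\NP

YES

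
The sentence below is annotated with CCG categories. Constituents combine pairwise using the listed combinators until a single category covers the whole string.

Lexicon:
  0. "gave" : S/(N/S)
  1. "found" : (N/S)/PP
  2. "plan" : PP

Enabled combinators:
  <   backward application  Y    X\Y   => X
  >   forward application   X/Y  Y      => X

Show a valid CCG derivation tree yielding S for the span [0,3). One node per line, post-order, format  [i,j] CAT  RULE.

[0,3] S   >
  [0,1] "gave" : S/(N/S)
  [1,3] N/S   >
    [1,2] "found" : (N/S)/PP
    [2,3] "plan" : PP

[0,1] S/(N/S)  lex  "gave"
[1,2] (N/S)/PP  lex  "found"
[2,3] PP  lex  "plan"
[1,3] N/S  >  k=2
[0,3] S  >  k=1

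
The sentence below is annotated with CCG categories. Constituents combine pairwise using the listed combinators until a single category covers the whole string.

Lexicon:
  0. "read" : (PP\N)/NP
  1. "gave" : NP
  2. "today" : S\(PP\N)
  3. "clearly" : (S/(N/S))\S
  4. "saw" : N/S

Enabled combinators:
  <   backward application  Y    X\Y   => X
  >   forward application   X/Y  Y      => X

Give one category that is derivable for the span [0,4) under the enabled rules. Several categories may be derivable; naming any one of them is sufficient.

S/(N/S)

[0,5] S   >
  [0,4] S/(N/S)   <
    [0,3] S   <
      [0,2] PP\N   >
        [0,1] "read" : (PP\N)/NP
        [1,2] "gave" : NP
      [2,3] "today" : S\(PP\N)
    [3,4] "clearly" : (S/(N/S))\S
  [4,5] "saw" : N/S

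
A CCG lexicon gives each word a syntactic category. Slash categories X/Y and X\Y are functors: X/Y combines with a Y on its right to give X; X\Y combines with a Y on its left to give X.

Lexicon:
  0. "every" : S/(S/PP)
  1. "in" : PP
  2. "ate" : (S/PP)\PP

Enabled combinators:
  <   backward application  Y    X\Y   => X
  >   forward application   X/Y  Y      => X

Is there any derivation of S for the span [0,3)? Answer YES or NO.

YES

[0,3] S   >
  [0,1] "every" : S/(S/PP)
  [1,3] S/PP   <
    [1,2] "in" : PP
    [2,3] "ate" : (S/PP)\PP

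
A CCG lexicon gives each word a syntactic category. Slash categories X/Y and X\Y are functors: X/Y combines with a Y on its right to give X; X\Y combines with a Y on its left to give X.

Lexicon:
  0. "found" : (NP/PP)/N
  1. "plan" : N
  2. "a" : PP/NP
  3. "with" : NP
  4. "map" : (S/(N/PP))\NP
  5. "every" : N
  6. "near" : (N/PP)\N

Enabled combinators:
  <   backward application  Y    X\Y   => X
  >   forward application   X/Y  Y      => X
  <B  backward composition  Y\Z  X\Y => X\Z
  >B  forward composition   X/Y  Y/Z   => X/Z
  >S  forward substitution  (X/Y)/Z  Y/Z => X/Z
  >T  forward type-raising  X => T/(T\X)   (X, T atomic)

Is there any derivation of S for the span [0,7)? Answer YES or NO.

[0,7] S   >
  [0,5] S/(N/PP)   <
    [0,4] NP   >
      [0,2] NP/PP   >
        [0,1] "found" : (NP/PP)/N
        [1,2] "plan" : N
      [2,4] PP   >
        [2,3] "a" : PP/NP
        [3,4] "with" : NP
    [4,5] "map" : (S/(N/PP))\NP
  [5,7] N/PP   <
    [5,6] "every" : N
    [6,7] "near" : (N/PP)\N

YES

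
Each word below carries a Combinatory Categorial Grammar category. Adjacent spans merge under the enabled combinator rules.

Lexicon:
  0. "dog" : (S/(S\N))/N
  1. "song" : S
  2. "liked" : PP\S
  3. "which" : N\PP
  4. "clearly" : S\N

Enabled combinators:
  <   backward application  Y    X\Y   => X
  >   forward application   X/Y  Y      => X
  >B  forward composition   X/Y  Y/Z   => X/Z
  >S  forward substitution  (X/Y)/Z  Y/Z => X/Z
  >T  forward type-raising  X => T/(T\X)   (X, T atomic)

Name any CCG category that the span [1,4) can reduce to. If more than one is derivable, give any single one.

[0,5] S   >
  [0,4] S/(S\N)   >
    [0,1] "dog" : (S/(S\N))/N
    [1,4] N   <
      [1,3] PP   <
        [1,2] "song" : S
        [2,3] "liked" : PP\S
      [3,4] "which" : N\PP
  [4,5] "clearly" : S\N

N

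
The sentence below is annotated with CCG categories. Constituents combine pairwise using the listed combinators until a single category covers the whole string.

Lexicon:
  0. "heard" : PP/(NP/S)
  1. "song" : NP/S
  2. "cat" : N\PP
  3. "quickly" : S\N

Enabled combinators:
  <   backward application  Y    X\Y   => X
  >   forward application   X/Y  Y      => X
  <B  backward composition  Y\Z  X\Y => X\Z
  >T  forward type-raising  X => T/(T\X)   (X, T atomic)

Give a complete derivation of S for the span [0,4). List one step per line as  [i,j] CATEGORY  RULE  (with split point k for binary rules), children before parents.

[0,4] S   <
  [0,2] PP   >
    [0,1] "heard" : PP/(NP/S)
    [1,2] "song" : NP/S
  [2,4] S\PP   <B
    [2,3] "cat" : N\PP
    [3,4] "quickly" : S\N

[0,1] PP/(NP/S)  lex  "heard"
[1,2] NP/S  lex  "song"
[0,2] PP  >  k=1
[2,3] N\PP  lex  "cat"
[3,4] S\N  lex  "quickly"
[2,4] S\PP  <B  k=3
[0,4] S  <  k=2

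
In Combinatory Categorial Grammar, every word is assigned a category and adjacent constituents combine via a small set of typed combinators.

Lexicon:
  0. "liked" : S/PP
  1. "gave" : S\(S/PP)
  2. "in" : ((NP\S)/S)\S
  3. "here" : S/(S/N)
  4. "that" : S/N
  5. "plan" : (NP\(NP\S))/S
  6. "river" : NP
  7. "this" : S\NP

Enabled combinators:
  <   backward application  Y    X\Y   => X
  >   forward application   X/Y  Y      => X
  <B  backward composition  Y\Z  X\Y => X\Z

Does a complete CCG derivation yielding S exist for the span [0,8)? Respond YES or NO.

NO

S/PP S\(S/PP) ((NP\S)/S)\S S/(S/N) S/N (NP\(NP\S))/S NP S\NP
CKY chart[0,8] = {NP}; S ∉ chart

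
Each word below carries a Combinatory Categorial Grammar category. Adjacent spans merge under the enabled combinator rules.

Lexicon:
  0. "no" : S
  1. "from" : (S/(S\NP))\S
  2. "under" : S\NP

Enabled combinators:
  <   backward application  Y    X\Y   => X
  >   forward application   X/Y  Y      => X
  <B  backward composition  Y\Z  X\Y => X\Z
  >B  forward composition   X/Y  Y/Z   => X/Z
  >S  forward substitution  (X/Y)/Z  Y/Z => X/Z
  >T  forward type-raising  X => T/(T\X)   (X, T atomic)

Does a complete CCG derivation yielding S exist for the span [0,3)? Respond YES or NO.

YES

[0,3] S   >
  [0,2] S/(S\NP)   <
    [0,1] "no" : S
    [1,2] "from" : (S/(S\NP))\S
  [2,3] "under" : S\NP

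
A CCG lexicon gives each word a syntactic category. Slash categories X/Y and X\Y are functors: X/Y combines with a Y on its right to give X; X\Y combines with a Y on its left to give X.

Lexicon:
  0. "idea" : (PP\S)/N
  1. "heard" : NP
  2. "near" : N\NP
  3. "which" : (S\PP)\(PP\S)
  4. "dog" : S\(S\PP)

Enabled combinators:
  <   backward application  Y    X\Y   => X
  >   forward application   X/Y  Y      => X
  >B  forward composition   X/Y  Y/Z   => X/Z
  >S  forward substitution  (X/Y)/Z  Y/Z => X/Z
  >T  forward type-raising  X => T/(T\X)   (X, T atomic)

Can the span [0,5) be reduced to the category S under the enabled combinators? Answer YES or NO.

YES

[0,5] S   <
  [0,4] S\PP   <
    [0,3] PP\S   >
      [0,1] "idea" : (PP\S)/N
      [1,3] N   <
        [1,2] "heard" : NP
        [2,3] "near" : N\NP
    [3,4] "which" : (S\PP)\(PP\S)
  [4,5] "dog" : S\(S\PP)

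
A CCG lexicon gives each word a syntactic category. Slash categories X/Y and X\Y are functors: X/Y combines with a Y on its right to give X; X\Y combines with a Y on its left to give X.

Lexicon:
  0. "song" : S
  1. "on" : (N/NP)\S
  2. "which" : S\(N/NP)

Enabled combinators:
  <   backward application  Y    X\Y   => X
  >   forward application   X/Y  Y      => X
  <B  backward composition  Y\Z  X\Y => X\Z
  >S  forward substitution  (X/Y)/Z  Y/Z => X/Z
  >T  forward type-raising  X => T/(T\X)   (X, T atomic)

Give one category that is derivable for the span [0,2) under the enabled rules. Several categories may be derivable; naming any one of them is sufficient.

[0,3] S   <
  [0,2] N/NP   <
    [0,1] "song" : S
    [1,2] "on" : (N/NP)\S
  [2,3] "which" : S\(N/NP)

N/NP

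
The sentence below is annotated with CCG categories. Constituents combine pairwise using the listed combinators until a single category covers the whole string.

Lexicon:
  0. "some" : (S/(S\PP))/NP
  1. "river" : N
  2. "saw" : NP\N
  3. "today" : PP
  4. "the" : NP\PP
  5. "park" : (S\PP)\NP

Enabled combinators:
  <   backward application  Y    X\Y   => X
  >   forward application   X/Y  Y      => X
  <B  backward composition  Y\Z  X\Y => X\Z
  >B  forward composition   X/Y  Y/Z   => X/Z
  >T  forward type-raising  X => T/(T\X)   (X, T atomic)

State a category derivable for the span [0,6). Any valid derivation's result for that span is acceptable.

S

[0,6] S   >
  [0,3] S/(S\PP)   >
    [0,1] "some" : (S/(S\PP))/NP
    [1,3] NP   <
      [1,2] "river" : N
      [2,3] "saw" : NP\N
  [3,6] S\PP   <
    [3,5] NP   <
      [3,4] "today" : PP
      [4,5] "the" : NP\PP
    [5,6] "park" : (S\PP)\NP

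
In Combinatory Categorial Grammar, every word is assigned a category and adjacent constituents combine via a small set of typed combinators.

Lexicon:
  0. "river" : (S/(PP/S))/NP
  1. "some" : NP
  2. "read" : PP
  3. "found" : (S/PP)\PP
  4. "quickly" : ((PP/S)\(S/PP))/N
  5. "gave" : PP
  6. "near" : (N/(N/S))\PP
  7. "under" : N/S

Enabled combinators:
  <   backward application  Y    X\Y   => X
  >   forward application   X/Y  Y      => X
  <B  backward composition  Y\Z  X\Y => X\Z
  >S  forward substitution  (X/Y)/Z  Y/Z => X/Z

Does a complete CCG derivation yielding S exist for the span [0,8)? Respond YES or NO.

[0,8] S   >
  [0,2] S/(PP/S)   >
    [0,1] "river" : (S/(PP/S))/NP
    [1,2] "some" : NP
  [2,8] PP/S   <
    [2,4] S/PP   <
      [2,3] "read" : PP
      [3,4] "found" : (S/PP)\PP
    [4,8] (PP/S)\(S/PP)   >
      [4,5] "quickly" : ((PP/S)\(S/PP))/N
      [5,8] N   >
        [5,7] N/(N/S)   <
          [5,6] "gave" : PP
          [6,7] "near" : (N/(N/S))\PP
        [7,8] "under" : N/S

YES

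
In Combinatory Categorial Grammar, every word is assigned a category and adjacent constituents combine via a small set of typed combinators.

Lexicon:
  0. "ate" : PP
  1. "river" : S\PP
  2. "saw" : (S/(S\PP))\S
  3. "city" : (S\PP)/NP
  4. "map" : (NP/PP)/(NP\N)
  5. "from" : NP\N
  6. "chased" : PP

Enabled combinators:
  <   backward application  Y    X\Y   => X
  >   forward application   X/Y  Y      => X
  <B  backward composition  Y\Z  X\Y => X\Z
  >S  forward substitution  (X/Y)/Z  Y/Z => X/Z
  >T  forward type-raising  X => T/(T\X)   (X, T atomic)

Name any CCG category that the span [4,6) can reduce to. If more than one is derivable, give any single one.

NP/PP

[0,7] S   >
  [0,3] S/(S\PP)   <
    [0,2] S   <
      [0,1] "ate" : PP
      [1,2] "river" : S\PP
    [2,3] "saw" : (S/(S\PP))\S
  [3,7] S\PP   >
    [3,4] "city" : (S\PP)/NP
    [4,7] NP   >
      [4,6] NP/PP   >
        [4,5] "map" : (NP/PP)/(NP\N)
        [5,6] "from" : NP\N
      [6,7] "chased" : PP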